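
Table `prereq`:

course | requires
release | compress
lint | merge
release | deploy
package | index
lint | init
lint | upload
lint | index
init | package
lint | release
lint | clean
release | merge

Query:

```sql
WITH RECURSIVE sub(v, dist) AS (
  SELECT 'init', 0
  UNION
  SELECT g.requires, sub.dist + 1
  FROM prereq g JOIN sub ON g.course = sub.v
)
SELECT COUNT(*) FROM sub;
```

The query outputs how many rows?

Base: (init, dist=0).
Iteration 1: edges from {init} -> (package, dist=1).
Iteration 2: edges from {package} -> (index, dist=2).
Iteration 3: no outgoing edges from {index}; recursion stops.
Total rows emitted: 3.

3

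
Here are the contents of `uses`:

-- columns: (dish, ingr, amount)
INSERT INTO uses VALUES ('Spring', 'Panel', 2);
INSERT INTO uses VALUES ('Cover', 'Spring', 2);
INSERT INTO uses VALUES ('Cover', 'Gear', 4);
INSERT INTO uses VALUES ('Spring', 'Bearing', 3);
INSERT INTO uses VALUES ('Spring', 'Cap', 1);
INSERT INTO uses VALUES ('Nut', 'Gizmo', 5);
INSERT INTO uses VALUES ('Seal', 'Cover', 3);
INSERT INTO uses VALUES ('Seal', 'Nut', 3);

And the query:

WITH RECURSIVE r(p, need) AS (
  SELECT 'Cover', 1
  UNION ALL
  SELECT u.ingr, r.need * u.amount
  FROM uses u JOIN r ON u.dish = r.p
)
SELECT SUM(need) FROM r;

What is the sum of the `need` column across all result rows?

19

Base: (Cover, need=1).
Iteration 1: components of {Cover} -> Gear = 1*4 = 4, Spring = 1*2 = 2.
Iteration 2: components of {Gear,Spring} -> Bearing = 2*3 = 6, Cap = 2*1 = 2, Panel = 2*2 = 4.
Iteration 3: no further components; recursion stops.
SUM(need) = 1 + 4 + 2 + 6 + 2 + 4 = 19.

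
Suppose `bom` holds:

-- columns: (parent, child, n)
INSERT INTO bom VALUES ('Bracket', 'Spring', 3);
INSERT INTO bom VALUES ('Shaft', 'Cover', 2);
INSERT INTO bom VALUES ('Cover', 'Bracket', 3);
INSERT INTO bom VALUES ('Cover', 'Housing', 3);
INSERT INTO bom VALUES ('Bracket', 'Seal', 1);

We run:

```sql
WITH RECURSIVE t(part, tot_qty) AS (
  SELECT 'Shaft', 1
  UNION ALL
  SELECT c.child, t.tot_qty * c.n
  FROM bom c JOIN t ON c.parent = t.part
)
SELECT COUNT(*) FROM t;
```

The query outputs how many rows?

6

Base: (Shaft, tot_qty=1).
Iteration 1: components of {Shaft} -> Cover = 1*2 = 2.
Iteration 2: components of {Cover} -> Bracket = 2*3 = 6, Housing = 2*3 = 6.
Iteration 3: components of {Bracket,Housing} -> Seal = 6*1 = 6, Spring = 6*3 = 18.
Iteration 4: no further components; recursion stops.
Total rows emitted: 6.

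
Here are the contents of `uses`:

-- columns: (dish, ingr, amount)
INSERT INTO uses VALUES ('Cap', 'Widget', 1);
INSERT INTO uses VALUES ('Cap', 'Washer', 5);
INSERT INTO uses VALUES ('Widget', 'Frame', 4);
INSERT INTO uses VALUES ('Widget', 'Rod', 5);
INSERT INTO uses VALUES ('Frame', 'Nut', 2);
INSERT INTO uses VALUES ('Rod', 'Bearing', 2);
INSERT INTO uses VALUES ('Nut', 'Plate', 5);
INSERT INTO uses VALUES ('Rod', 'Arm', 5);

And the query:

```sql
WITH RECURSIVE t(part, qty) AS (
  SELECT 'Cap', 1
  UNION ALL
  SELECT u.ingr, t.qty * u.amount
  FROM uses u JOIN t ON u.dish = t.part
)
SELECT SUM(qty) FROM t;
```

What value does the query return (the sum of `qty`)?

99

Base: (Cap, qty=1).
Iteration 1: components of {Cap} -> Washer = 1*5 = 5, Widget = 1*1 = 1.
Iteration 2: components of {Washer,Widget} -> Frame = 1*4 = 4, Rod = 1*5 = 5.
Iteration 3: components of {Frame,Rod} -> Arm = 5*5 = 25, Bearing = 5*2 = 10, Nut = 4*2 = 8.
Iteration 4: components of {Arm,Bearing,Nut} -> Plate = 8*5 = 40.
Iteration 5: no further components; recursion stops.
SUM(qty) = 1 + 1 + 5 + 4 + 5 + 8 + 10 + 25 + 40 = 99.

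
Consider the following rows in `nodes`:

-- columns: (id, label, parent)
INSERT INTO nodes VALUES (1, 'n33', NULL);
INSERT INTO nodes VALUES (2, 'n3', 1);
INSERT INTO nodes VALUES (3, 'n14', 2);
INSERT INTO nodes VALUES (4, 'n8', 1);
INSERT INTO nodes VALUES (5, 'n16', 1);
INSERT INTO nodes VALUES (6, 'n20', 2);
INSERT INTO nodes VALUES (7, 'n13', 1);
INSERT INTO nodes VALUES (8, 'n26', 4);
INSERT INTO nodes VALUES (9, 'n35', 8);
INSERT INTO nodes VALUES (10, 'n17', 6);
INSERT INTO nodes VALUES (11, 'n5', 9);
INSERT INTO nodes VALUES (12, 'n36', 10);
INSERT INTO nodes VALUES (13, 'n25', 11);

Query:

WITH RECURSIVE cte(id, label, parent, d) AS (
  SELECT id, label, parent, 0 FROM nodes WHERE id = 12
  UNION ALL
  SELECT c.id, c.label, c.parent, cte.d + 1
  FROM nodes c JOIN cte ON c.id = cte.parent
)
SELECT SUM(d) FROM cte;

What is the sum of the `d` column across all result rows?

10

Base: id=12 (n36), parent=10, d 0.
Iteration 1: join on id=10 -> n17 (id 10, parent=6, d 1).
Iteration 2: join on id=6 -> n20 (id 6, parent=2, d 2).
Iteration 3: join on id=2 -> n3 (id 2, parent=1, d 3).
Iteration 4: join on id=1 -> n33 (id 1, parent=NULL, d 4).
Iteration 5: parent is NULL; no match; recursion stops.
SUM(d) = 0 + 1 + 2 + 3 + 4 = 10.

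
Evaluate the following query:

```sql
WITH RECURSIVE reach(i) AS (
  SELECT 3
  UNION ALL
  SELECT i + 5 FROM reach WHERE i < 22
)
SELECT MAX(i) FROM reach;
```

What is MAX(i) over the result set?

23

Base: i=3.
Iteration 1: 3 < 22 holds -> i = 3 + 5 = 8.
Iteration 2: 8 < 22 holds -> i = 8 + 5 = 13.
Iteration 3: 13 < 22 holds -> i = 13 + 5 = 18.
Iteration 4: 18 < 22 holds -> i = 18 + 5 = 23.
Iteration 5: 23 < 22 fails; recursion stops.
i values: 3, 8, 13, 18, 23; the maximum is 23.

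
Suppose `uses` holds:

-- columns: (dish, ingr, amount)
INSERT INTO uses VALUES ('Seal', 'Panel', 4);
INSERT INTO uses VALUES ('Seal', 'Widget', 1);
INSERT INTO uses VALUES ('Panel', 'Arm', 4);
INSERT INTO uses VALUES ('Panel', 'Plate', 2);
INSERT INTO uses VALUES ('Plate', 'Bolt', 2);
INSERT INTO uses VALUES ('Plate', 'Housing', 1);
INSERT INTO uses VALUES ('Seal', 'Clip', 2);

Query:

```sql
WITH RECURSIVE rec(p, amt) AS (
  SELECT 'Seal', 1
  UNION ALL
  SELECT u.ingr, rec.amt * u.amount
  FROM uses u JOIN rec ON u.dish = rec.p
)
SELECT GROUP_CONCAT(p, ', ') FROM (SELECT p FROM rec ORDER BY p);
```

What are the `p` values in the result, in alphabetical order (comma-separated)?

Arm, Bolt, Clip, Housing, Panel, Plate, Seal, Widget

Base: (Seal, amt=1).
Iteration 1: components of {Seal} -> Clip = 1*2 = 2, Panel = 1*4 = 4, Widget = 1*1 = 1.
Iteration 2: components of {Clip,Panel,Widget} -> Arm = 4*4 = 16, Plate = 4*2 = 8.
Iteration 3: components of {Arm,Plate} -> Bolt = 8*2 = 16, Housing = 8*1 = 8.
Iteration 4: no further components; recursion stops.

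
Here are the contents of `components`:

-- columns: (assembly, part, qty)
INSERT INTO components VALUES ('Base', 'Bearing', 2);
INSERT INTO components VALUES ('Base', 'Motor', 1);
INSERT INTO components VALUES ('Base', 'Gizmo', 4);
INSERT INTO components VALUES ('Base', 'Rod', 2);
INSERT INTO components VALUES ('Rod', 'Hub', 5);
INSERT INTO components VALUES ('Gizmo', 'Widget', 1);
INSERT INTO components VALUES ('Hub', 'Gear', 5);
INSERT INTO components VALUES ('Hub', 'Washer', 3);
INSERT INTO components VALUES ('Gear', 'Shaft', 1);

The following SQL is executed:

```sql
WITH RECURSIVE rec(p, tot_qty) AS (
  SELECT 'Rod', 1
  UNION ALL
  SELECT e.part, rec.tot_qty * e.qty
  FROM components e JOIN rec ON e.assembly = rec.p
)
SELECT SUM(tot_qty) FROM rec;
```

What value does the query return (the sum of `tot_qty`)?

71

Base: (Rod, tot_qty=1).
Iteration 1: components of {Rod} -> Hub = 1*5 = 5.
Iteration 2: components of {Hub} -> Gear = 5*5 = 25, Washer = 5*3 = 15.
Iteration 3: components of {Gear,Washer} -> Shaft = 25*1 = 25.
Iteration 4: no further components; recursion stops.
SUM(tot_qty) = 1 + 5 + 25 + 15 + 25 = 71.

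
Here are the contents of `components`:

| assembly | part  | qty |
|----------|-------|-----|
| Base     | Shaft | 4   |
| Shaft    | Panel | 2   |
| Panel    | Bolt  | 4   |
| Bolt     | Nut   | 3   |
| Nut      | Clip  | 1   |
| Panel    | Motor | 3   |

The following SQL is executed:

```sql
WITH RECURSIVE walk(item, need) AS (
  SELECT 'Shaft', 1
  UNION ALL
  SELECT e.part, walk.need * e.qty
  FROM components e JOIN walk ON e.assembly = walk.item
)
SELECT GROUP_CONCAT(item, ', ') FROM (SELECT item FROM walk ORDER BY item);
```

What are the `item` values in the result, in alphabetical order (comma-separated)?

Bolt, Clip, Motor, Nut, Panel, Shaft

Base: (Shaft, need=1).
Iteration 1: components of {Shaft} -> Panel = 1*2 = 2.
Iteration 2: components of {Panel} -> Bolt = 2*4 = 8, Motor = 2*3 = 6.
Iteration 3: components of {Bolt,Motor} -> Nut = 8*3 = 24.
Iteration 4: components of {Nut} -> Clip = 24*1 = 24.
Iteration 5: no further components; recursion stops.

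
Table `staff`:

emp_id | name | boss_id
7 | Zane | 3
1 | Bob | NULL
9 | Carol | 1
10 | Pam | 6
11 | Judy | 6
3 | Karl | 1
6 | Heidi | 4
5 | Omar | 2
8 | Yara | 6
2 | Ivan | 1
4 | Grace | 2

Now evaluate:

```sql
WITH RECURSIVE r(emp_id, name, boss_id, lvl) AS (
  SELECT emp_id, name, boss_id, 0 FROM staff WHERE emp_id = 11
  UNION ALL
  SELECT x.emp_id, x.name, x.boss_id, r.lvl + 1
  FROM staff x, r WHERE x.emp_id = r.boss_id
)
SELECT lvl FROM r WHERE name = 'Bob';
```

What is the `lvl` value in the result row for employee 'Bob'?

4

Base: emp_id=11 (Judy), boss_id=6, lvl 0.
Iteration 1: join on emp_id=6 -> Heidi (id 6, boss_id=4, lvl 1).
Iteration 2: join on emp_id=4 -> Grace (id 4, boss_id=2, lvl 2).
Iteration 3: join on emp_id=2 -> Ivan (id 2, boss_id=1, lvl 3).
Iteration 4: join on emp_id=1 -> Bob (id 1, boss_id=NULL, lvl 4).
Iteration 5: boss_id is NULL; no match; recursion stops.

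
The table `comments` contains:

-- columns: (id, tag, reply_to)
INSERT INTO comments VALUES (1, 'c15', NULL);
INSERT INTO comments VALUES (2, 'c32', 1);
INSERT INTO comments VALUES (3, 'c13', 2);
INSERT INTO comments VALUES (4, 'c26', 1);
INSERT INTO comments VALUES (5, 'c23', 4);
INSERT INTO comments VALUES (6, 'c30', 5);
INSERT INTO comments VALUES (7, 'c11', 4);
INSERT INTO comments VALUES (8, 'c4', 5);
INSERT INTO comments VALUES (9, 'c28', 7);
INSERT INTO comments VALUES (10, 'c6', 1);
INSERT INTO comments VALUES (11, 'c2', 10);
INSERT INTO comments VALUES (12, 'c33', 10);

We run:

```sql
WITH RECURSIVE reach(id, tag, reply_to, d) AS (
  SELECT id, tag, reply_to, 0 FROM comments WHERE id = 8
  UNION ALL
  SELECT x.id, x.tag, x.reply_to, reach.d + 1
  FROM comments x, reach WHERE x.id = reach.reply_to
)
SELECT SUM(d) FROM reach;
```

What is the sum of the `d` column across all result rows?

6

Base: id=8 (c4), reply_to=5, d 0.
Iteration 1: join on id=5 -> c23 (id 5, reply_to=4, d 1).
Iteration 2: join on id=4 -> c26 (id 4, reply_to=1, d 2).
Iteration 3: join on id=1 -> c15 (id 1, reply_to=NULL, d 3).
Iteration 4: reply_to is NULL; no match; recursion stops.
SUM(d) = 0 + 1 + 2 + 3 = 6.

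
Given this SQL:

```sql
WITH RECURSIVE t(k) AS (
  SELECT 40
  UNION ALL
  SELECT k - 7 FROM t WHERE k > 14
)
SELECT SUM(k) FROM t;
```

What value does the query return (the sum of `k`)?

Base: k=40.
Iteration 1: 40 > 14 holds -> k = 40 - 7 = 33.
Iteration 2: 33 > 14 holds -> k = 33 - 7 = 26.
Iteration 3: 26 > 14 holds -> k = 26 - 7 = 19.
Iteration 4: 19 > 14 holds -> k = 19 - 7 = 12.
Iteration 5: 12 > 14 fails; recursion stops.
SUM(k) = 40 + 33 + 26 + 19 + 12 = 130.

130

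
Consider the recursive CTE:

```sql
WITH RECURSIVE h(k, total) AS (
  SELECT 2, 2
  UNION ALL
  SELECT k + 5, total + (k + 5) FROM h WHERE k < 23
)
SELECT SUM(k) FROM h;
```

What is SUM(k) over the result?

Base: k=2, total=2.
Iteration 1: 2 < 23 holds -> k = 2 + 5 = 7, total = 2 + 7 = 9.
Iteration 2: 7 < 23 holds -> k = 7 + 5 = 12, total = 9 + 12 = 21.
Iteration 3: 12 < 23 holds -> k = 12 + 5 = 17, total = 21 + 17 = 38.
Iteration 4: 17 < 23 holds -> k = 17 + 5 = 22, total = 38 + 22 = 60.
Iteration 5: 22 < 23 holds -> k = 22 + 5 = 27, total = 60 + 27 = 87.
Iteration 6: 27 < 23 fails; recursion stops.
SUM(k) = 2 + 7 + 12 + 17 + 22 + 27 = 87.

87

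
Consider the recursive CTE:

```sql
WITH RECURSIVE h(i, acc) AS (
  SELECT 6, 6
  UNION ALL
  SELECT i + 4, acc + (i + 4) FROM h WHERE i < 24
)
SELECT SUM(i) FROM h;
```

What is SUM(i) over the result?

Base: i=6, acc=6.
Iteration 1: 6 < 24 holds -> i = 6 + 4 = 10, acc = 6 + 10 = 16.
Iteration 2: 10 < 24 holds -> i = 10 + 4 = 14, acc = 16 + 14 = 30.
Iteration 3: 14 < 24 holds -> i = 14 + 4 = 18, acc = 30 + 18 = 48.
Iteration 4: 18 < 24 holds -> i = 18 + 4 = 22, acc = 48 + 22 = 70.
Iteration 5: 22 < 24 holds -> i = 22 + 4 = 26, acc = 70 + 26 = 96.
Iteration 6: 26 < 24 fails; recursion stops.
SUM(i) = 6 + 10 + 14 + 18 + 22 + 26 = 96.

96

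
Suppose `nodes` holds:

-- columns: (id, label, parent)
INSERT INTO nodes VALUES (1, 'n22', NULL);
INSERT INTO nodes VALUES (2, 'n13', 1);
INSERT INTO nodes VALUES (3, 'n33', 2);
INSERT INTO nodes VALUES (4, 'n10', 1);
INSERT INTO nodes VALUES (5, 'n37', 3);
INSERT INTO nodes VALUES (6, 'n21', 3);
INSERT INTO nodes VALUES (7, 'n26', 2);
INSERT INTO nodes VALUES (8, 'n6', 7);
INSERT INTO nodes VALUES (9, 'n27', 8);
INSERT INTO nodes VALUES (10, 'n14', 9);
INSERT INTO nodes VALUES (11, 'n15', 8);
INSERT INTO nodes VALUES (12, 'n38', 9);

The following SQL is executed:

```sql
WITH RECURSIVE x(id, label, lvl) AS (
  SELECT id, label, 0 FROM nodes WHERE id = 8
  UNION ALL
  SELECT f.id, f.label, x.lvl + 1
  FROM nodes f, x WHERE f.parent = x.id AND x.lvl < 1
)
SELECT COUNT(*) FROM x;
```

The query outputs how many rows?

Base: id=8 (n6) at lvl 0.
Iteration 1: rows with parent in {8} -> n27 (id 9, lvl 1), n15 (id 11, lvl 1).
Iteration 2: lvl < 1 fails for all current rows; recursion stops.
Total rows emitted: 3.

3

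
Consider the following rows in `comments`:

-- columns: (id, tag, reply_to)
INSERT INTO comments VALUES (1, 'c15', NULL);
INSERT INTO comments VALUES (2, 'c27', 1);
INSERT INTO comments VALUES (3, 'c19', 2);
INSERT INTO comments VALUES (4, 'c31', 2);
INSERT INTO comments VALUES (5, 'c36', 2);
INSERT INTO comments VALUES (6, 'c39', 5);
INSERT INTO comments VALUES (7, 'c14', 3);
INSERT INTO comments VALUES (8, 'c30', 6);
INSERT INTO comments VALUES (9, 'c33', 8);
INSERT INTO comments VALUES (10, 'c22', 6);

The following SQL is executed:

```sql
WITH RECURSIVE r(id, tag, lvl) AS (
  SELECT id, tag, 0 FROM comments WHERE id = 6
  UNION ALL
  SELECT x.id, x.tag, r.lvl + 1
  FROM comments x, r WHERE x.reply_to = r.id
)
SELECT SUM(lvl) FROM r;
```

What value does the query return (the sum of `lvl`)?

4

Base: id=6 (c39) at lvl 0.
Iteration 1: rows with reply_to in {6} -> c30 (id 8, lvl 1), c22 (id 10, lvl 1).
Iteration 2: rows with reply_to in {8,10} -> c33 (id 9, lvl 2).
Iteration 3: no rows with reply_to in {9}; recursion stops.
SUM(lvl) = 0 + 1 + 1 + 2 = 4.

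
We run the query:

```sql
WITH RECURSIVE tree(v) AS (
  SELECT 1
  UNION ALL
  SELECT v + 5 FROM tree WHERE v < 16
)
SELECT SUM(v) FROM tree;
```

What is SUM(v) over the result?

Base: v=1.
Iteration 1: 1 < 16 holds -> v = 1 + 5 = 6.
Iteration 2: 6 < 16 holds -> v = 6 + 5 = 11.
Iteration 3: 11 < 16 holds -> v = 11 + 5 = 16.
Iteration 4: 16 < 16 fails; recursion stops.
SUM(v) = 1 + 6 + 11 + 16 = 34.

34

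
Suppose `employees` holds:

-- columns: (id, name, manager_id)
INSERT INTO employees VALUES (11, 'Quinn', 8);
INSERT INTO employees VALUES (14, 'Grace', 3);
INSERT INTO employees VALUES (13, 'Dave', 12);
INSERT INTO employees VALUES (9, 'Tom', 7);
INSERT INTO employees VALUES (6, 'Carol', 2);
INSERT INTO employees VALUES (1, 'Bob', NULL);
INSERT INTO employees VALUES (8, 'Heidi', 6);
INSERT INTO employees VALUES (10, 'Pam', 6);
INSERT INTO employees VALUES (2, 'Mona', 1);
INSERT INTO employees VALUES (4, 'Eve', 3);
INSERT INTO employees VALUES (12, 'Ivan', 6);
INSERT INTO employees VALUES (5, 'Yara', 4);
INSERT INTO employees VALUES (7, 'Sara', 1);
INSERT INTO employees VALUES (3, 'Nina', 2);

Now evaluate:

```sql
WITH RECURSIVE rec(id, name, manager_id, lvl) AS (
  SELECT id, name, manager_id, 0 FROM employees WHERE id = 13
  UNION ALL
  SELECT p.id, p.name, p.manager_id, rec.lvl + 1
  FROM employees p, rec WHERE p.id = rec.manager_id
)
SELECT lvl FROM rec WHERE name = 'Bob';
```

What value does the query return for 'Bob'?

Base: id=13 (Dave), manager_id=12, lvl 0.
Iteration 1: join on id=12 -> Ivan (id 12, manager_id=6, lvl 1).
Iteration 2: join on id=6 -> Carol (id 6, manager_id=2, lvl 2).
Iteration 3: join on id=2 -> Mona (id 2, manager_id=1, lvl 3).
Iteration 4: join on id=1 -> Bob (id 1, manager_id=NULL, lvl 4).
Iteration 5: manager_id is NULL; no match; recursion stops.

4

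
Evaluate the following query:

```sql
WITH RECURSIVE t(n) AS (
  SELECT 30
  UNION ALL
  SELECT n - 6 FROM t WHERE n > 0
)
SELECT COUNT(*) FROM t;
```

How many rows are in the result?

6

Base: n=30.
Iteration 1: 30 > 0 holds -> n = 30 - 6 = 24.
Iteration 2: 24 > 0 holds -> n = 24 - 6 = 18.
Iteration 3: 18 > 0 holds -> n = 18 - 6 = 12.
Iteration 4: 12 > 0 holds -> n = 12 - 6 = 6.
Iteration 5: 6 > 0 holds -> n = 6 - 6 = 0.
Iteration 6: 0 > 0 fails; recursion stops.
Total rows emitted: 6.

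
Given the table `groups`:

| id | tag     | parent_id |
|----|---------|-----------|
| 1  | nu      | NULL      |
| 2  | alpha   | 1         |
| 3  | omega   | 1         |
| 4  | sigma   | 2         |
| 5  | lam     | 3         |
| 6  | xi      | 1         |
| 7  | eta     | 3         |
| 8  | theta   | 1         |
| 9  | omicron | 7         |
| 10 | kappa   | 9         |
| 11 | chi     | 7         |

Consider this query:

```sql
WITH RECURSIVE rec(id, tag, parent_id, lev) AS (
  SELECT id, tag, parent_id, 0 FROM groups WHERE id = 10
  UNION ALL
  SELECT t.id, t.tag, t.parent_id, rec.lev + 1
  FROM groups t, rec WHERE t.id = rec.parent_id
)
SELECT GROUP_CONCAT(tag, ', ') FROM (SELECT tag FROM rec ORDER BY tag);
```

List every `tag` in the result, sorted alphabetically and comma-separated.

eta, kappa, nu, omega, omicron

Base: id=10 (kappa), parent_id=9, lev 0.
Iteration 1: join on id=9 -> omicron (id 9, parent_id=7, lev 1).
Iteration 2: join on id=7 -> eta (id 7, parent_id=3, lev 2).
Iteration 3: join on id=3 -> omega (id 3, parent_id=1, lev 3).
Iteration 4: join on id=1 -> nu (id 1, parent_id=NULL, lev 4).
Iteration 5: parent_id is NULL; no match; recursion stops.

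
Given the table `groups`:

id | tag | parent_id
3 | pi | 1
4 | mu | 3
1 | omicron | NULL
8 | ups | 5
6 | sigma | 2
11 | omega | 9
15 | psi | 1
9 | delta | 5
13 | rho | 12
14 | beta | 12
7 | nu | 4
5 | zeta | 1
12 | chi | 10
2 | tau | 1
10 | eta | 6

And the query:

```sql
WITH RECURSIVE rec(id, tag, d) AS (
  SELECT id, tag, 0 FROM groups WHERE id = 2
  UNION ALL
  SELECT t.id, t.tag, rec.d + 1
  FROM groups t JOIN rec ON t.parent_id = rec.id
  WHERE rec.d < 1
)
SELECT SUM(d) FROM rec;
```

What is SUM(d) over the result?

1

Base: id=2 (tau) at d 0.
Iteration 1: rows with parent_id in {2} -> sigma (id 6, d 1).
Iteration 2: d < 1 fails for all current rows; recursion stops.
SUM(d) = 0 + 1 = 1.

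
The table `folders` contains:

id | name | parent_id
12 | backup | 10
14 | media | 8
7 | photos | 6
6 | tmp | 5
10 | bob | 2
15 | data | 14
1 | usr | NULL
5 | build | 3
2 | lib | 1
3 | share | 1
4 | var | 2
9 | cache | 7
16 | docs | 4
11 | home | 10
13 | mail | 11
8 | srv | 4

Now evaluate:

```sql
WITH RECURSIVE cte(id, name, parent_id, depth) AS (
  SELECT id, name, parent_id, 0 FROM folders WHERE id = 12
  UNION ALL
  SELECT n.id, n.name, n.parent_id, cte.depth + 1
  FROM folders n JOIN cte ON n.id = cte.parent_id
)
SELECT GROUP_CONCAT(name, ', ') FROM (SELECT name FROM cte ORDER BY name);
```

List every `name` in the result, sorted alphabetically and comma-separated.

Base: id=12 (backup), parent_id=10, depth 0.
Iteration 1: join on id=10 -> bob (id 10, parent_id=2, depth 1).
Iteration 2: join on id=2 -> lib (id 2, parent_id=1, depth 2).
Iteration 3: join on id=1 -> usr (id 1, parent_id=NULL, depth 3).
Iteration 4: parent_id is NULL; no match; recursion stops.

backup, bob, lib, usr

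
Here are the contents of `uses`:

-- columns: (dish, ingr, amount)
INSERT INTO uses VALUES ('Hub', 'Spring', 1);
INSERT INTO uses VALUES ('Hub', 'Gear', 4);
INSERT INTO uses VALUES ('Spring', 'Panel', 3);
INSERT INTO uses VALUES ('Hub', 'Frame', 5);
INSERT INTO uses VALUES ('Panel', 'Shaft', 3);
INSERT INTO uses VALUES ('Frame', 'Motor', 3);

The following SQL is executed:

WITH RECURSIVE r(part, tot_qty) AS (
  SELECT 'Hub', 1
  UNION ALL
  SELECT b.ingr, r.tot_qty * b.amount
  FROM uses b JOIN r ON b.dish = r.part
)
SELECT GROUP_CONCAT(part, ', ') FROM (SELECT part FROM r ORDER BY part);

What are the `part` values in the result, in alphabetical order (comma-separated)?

Frame, Gear, Hub, Motor, Panel, Shaft, Spring

Base: (Hub, tot_qty=1).
Iteration 1: components of {Hub} -> Frame = 1*5 = 5, Gear = 1*4 = 4, Spring = 1*1 = 1.
Iteration 2: components of {Frame,Gear,Spring} -> Motor = 5*3 = 15, Panel = 1*3 = 3.
Iteration 3: components of {Motor,Panel} -> Shaft = 3*3 = 9.
Iteration 4: no further components; recursion stops.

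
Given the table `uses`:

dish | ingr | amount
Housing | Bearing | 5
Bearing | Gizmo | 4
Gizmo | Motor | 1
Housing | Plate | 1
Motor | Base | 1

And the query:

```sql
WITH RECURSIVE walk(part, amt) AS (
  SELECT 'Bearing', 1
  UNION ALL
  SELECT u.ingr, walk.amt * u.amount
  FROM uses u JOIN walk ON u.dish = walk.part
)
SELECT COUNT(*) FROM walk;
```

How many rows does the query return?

4

Base: (Bearing, amt=1).
Iteration 1: components of {Bearing} -> Gizmo = 1*4 = 4.
Iteration 2: components of {Gizmo} -> Motor = 4*1 = 4.
Iteration 3: components of {Motor} -> Base = 4*1 = 4.
Iteration 4: no further components; recursion stops.
Total rows emitted: 4.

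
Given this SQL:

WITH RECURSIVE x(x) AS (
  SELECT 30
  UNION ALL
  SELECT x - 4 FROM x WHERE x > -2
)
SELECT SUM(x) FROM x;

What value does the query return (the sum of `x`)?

126

Base: x=30.
Iteration 1: 30 > -2 holds -> x = 30 - 4 = 26.
Iteration 2: 26 > -2 holds -> x = 26 - 4 = 22.
Iteration 3: 22 > -2 holds -> x = 22 - 4 = 18.
Iteration 4: 18 > -2 holds -> x = 18 - 4 = 14.
Iteration 5: 14 > -2 holds -> x = 14 - 4 = 10.
Iteration 6: 10 > -2 holds -> x = 10 - 4 = 6.
Iteration 7: 6 > -2 holds -> x = 6 - 4 = 2.
Iteration 8: 2 > -2 holds -> x = 2 - 4 = -2.
Iteration 9: -2 > -2 fails; recursion stops.
SUM(x) = 30 + 26 + 22 + 18 + 14 + 10 + 6 + 2 + -2 = 126.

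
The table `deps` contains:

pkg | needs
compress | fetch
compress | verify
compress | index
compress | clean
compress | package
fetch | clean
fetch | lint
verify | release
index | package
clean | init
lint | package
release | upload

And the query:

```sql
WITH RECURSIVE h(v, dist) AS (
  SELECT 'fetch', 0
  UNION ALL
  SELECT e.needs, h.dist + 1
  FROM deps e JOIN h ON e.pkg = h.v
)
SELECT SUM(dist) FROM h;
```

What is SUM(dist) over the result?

6

Base: (fetch, dist=0).
Iteration 1: edges from {fetch} -> (clean, dist=1), (lint, dist=1).
Iteration 2: edges from {clean,lint} -> (init, dist=2), (package, dist=2).
Iteration 3: no outgoing edges from {init,package}; recursion stops.
SUM(dist) = 0 + 1 + 1 + 2 + 2 = 6.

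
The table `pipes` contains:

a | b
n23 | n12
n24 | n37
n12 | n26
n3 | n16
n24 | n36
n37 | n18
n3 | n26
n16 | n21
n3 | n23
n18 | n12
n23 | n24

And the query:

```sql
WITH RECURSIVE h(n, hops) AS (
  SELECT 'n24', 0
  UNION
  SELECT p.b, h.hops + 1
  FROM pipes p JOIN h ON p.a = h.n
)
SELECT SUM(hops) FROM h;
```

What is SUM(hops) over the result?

Base: (n24, hops=0).
Iteration 1: edges from {n24} -> (n36, hops=1), (n37, hops=1).
Iteration 2: edges from {n36,n37} -> (n18, hops=2).
Iteration 3: edges from {n18} -> (n12, hops=3).
Iteration 4: edges from {n12} -> (n26, hops=4).
Iteration 5: no outgoing edges from {n26}; recursion stops.
SUM(hops) = 0 + 1 + 1 + 2 + 3 + 4 = 11.

11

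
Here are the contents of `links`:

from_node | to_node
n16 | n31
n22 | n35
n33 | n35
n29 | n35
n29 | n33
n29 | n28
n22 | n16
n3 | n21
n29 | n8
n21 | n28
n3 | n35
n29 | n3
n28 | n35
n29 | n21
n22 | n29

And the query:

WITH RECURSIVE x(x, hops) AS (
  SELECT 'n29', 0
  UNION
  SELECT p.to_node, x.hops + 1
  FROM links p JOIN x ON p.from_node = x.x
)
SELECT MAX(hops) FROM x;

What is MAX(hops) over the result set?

Base: (n29, hops=0).
Iteration 1: edges from {n29} -> (n21, hops=1), (n28, hops=1), (n3, hops=1), (n33, hops=1), (n35, hops=1), (n8, hops=1).
Iteration 2: edges from {n21,n28,n3,n33,n35,n8} -> (n21, hops=2), (n28, hops=2), (n35, hops=2). [UNION drops 2 duplicate row(s)]
Iteration 3: edges from {n21,n28,n35} -> (n28, hops=3), (n35, hops=3).
Iteration 4: edges from {n28,n35} -> (n35, hops=4).
Iteration 5: no outgoing edges from {n35}; recursion stops.
hops values: 0, 1, 1, 1, 1, 1, 1, 2, 2, 2, 3, 3, 4; the maximum is 4.

4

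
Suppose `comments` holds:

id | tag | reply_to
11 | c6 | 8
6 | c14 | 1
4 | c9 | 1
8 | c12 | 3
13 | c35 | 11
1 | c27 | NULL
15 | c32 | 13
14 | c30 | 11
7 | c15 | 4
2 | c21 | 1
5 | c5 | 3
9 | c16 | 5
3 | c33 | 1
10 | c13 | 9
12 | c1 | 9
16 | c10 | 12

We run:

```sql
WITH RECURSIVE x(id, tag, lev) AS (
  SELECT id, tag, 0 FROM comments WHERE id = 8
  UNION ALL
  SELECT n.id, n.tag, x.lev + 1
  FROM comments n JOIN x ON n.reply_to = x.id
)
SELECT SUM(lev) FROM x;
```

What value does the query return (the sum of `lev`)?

8

Base: id=8 (c12) at lev 0.
Iteration 1: rows with reply_to in {8} -> c6 (id 11, lev 1).
Iteration 2: rows with reply_to in {11} -> c35 (id 13, lev 2), c30 (id 14, lev 2).
Iteration 3: rows with reply_to in {13,14} -> c32 (id 15, lev 3).
Iteration 4: no rows with reply_to in {15}; recursion stops.
SUM(lev) = 0 + 1 + 2 + 2 + 3 = 8.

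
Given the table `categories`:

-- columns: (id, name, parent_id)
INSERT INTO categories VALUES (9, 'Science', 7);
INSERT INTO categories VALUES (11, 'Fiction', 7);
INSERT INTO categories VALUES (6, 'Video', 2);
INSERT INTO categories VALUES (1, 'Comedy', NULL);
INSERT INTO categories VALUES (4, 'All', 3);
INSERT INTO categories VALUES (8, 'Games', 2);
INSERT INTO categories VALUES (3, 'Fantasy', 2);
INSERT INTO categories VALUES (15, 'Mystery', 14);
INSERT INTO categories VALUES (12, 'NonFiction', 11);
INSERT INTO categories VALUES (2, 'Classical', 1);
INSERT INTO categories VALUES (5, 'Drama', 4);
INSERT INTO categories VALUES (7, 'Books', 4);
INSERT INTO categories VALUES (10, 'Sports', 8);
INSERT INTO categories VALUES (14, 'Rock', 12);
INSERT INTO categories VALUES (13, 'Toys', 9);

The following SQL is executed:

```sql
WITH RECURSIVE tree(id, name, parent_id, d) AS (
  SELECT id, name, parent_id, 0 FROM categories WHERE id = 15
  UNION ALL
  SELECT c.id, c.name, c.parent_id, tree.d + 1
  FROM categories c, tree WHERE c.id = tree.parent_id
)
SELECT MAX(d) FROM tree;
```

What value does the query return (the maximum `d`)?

Base: id=15 (Mystery), parent_id=14, d 0.
Iteration 1: join on id=14 -> Rock (id 14, parent_id=12, d 1).
Iteration 2: join on id=12 -> NonFiction (id 12, parent_id=11, d 2).
Iteration 3: join on id=11 -> Fiction (id 11, parent_id=7, d 3).
Iteration 4: join on id=7 -> Books (id 7, parent_id=4, d 4).
Iteration 5: join on id=4 -> All (id 4, parent_id=3, d 5).
Iteration 6: join on id=3 -> Fantasy (id 3, parent_id=2, d 6).
Iteration 7: join on id=2 -> Classical (id 2, parent_id=1, d 7).
Iteration 8: join on id=1 -> Comedy (id 1, parent_id=NULL, d 8).
Iteration 9: parent_id is NULL; no match; recursion stops.
d values: 0, 1, 2, 3, 4, 5, 6, 7, 8; the maximum is 8.

8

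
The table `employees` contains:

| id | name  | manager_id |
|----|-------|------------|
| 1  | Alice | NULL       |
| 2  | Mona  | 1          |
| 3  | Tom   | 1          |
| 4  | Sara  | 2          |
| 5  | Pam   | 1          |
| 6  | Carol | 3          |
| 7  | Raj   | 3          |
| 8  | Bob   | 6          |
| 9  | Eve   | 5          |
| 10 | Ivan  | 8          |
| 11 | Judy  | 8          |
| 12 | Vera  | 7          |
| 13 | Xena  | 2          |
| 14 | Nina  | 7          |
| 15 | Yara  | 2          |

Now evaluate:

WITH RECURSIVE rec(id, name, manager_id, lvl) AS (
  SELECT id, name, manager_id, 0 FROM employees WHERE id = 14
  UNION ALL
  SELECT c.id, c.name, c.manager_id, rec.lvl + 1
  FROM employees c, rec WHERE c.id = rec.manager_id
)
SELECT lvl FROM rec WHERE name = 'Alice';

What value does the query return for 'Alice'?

Base: id=14 (Nina), manager_id=7, lvl 0.
Iteration 1: join on id=7 -> Raj (id 7, manager_id=3, lvl 1).
Iteration 2: join on id=3 -> Tom (id 3, manager_id=1, lvl 2).
Iteration 3: join on id=1 -> Alice (id 1, manager_id=NULL, lvl 3).
Iteration 4: manager_id is NULL; no match; recursion stops.

3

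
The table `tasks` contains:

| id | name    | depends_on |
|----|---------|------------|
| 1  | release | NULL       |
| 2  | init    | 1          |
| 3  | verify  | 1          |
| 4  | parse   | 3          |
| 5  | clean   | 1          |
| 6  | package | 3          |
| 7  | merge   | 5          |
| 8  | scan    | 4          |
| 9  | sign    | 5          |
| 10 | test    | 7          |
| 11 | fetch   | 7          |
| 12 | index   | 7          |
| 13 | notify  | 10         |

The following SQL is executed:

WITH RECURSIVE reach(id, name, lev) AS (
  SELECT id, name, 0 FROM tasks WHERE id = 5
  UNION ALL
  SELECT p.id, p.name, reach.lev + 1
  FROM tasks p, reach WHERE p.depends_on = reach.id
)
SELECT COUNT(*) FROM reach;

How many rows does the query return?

7

Base: id=5 (clean) at lev 0.
Iteration 1: rows with depends_on in {5} -> merge (id 7, lev 1), sign (id 9, lev 1).
Iteration 2: rows with depends_on in {7,9} -> test (id 10, lev 2), fetch (id 11, lev 2), index (id 12, lev 2).
Iteration 3: rows with depends_on in {10,11,12} -> notify (id 13, lev 3).
Iteration 4: no rows with depends_on in {13}; recursion stops.
Total rows emitted: 7.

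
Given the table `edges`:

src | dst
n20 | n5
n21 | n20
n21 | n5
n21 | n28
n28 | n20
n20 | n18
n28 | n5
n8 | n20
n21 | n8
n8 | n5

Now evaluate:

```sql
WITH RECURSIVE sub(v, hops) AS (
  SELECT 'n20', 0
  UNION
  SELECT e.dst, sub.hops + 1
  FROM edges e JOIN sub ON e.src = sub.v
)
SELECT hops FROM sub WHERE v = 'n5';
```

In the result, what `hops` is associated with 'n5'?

1

Base: (n20, hops=0).
Iteration 1: edges from {n20} -> (n18, hops=1), (n5, hops=1).
Iteration 2: no outgoing edges from {n18,n5}; recursion stops.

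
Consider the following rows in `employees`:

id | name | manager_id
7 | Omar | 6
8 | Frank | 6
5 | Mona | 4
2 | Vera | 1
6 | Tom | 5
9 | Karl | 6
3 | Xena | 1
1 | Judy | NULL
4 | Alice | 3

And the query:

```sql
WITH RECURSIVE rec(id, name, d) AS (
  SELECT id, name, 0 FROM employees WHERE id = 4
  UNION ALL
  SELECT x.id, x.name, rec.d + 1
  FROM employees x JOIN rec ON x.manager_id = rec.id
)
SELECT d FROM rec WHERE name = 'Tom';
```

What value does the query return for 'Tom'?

2

Base: id=4 (Alice) at d 0.
Iteration 1: rows with manager_id in {4} -> Mona (id 5, d 1).
Iteration 2: rows with manager_id in {5} -> Tom (id 6, d 2).
Iteration 3: rows with manager_id in {6} -> Omar (id 7, d 3), Frank (id 8, d 3), Karl (id 9, d 3).
Iteration 4: no rows with manager_id in {7,8,9}; recursion stops.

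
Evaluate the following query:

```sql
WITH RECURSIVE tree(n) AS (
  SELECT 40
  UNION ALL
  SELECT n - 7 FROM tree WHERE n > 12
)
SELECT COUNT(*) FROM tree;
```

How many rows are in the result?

5

Base: n=40.
Iteration 1: 40 > 12 holds -> n = 40 - 7 = 33.
Iteration 2: 33 > 12 holds -> n = 33 - 7 = 26.
Iteration 3: 26 > 12 holds -> n = 26 - 7 = 19.
Iteration 4: 19 > 12 holds -> n = 19 - 7 = 12.
Iteration 5: 12 > 12 fails; recursion stops.
Total rows emitted: 5.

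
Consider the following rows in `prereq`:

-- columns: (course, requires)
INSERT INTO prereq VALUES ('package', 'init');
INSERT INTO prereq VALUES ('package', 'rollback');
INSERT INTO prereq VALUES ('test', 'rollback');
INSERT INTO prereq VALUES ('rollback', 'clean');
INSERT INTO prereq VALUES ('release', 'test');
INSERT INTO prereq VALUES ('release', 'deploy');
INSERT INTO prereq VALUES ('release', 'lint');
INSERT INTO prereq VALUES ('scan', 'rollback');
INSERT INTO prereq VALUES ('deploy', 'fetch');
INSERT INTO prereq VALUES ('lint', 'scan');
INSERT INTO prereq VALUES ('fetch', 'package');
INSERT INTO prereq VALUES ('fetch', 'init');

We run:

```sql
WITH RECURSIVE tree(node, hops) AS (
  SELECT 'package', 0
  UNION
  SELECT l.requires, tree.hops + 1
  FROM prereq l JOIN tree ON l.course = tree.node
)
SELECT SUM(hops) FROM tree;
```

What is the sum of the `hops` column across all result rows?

4

Base: (package, hops=0).
Iteration 1: edges from {package} -> (init, hops=1), (rollback, hops=1).
Iteration 2: edges from {init,rollback} -> (clean, hops=2).
Iteration 3: no outgoing edges from {clean}; recursion stops.
SUM(hops) = 0 + 1 + 1 + 2 = 4.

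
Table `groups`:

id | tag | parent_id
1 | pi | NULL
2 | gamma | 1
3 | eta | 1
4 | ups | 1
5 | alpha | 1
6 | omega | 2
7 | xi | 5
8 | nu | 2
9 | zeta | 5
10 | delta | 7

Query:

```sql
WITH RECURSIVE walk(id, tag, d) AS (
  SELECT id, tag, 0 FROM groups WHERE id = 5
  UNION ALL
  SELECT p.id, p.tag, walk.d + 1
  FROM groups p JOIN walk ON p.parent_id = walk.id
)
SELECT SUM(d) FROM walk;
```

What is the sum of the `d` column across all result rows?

Base: id=5 (alpha) at d 0.
Iteration 1: rows with parent_id in {5} -> xi (id 7, d 1), zeta (id 9, d 1).
Iteration 2: rows with parent_id in {7,9} -> delta (id 10, d 2).
Iteration 3: no rows with parent_id in {10}; recursion stops.
SUM(d) = 0 + 1 + 1 + 2 = 4.

4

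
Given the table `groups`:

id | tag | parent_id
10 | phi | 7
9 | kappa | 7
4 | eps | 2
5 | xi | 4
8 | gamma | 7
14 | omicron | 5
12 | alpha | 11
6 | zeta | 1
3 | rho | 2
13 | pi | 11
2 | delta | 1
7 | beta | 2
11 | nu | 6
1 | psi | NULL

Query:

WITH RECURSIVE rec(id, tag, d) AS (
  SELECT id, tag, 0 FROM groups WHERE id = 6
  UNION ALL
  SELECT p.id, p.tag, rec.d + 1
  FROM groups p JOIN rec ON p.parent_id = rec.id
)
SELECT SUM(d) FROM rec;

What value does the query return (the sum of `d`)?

Base: id=6 (zeta) at d 0.
Iteration 1: rows with parent_id in {6} -> nu (id 11, d 1).
Iteration 2: rows with parent_id in {11} -> alpha (id 12, d 2), pi (id 13, d 2).
Iteration 3: no rows with parent_id in {12,13}; recursion stops.
SUM(d) = 0 + 1 + 2 + 2 = 5.

5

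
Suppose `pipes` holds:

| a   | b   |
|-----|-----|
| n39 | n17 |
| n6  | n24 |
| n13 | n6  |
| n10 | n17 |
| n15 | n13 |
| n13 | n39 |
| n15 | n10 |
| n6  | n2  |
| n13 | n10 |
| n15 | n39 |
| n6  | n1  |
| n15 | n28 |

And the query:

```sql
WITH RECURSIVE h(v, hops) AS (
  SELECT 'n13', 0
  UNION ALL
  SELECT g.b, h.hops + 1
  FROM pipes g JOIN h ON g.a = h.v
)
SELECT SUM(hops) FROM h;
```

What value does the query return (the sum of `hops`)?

Base: (n13, hops=0).
Iteration 1: edges from {n13} -> (n10, hops=1), (n39, hops=1), (n6, hops=1).
Iteration 2: edges from {n10,n39,n6} -> (n1, hops=2), (n17, hops=2) x2, (n2, hops=2), (n24, hops=2). [UNION ALL keeps all 5 new rows, including repeats]
Iteration 3: no outgoing edges from {n1,n17,n2,n24}; recursion stops.
SUM(hops) = 0 + 1 + 1 + 1 + 2 + 2 + 2 + 2 + 2 = 13.

13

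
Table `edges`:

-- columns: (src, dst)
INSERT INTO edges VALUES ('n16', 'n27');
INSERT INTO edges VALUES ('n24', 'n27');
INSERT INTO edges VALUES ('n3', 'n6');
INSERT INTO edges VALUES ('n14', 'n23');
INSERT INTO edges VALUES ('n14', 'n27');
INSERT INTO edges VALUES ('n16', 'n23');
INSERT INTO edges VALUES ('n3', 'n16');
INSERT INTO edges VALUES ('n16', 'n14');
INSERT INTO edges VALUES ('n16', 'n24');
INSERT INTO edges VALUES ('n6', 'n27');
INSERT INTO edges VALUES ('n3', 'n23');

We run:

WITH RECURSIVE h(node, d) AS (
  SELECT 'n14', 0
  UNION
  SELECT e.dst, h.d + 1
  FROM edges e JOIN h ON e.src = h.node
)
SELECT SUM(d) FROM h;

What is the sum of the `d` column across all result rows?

2

Base: (n14, d=0).
Iteration 1: edges from {n14} -> (n23, d=1), (n27, d=1).
Iteration 2: no outgoing edges from {n23,n27}; recursion stops.
SUM(d) = 0 + 1 + 1 = 2.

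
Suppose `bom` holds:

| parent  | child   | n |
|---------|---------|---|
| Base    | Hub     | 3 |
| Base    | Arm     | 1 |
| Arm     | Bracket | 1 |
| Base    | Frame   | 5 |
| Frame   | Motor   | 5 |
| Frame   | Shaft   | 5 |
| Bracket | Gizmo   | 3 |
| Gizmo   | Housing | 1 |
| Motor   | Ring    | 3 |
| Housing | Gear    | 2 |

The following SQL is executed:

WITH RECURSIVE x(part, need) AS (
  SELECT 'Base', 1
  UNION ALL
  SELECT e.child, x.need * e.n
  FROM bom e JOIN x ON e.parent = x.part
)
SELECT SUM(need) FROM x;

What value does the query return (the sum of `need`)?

Base: (Base, need=1).
Iteration 1: components of {Base} -> Arm = 1*1 = 1, Frame = 1*5 = 5, Hub = 1*3 = 3.
Iteration 2: components of {Arm,Frame,Hub} -> Bracket = 1*1 = 1, Motor = 5*5 = 25, Shaft = 5*5 = 25.
Iteration 3: components of {Bracket,Motor,Shaft} -> Gizmo = 1*3 = 3, Ring = 25*3 = 75.
Iteration 4: components of {Gizmo,Ring} -> Housing = 3*1 = 3.
Iteration 5: components of {Housing} -> Gear = 3*2 = 6.
Iteration 6: no further components; recursion stops.
SUM(need) = 1 + 3 + 1 + 5 + 1 + 25 + 25 + 3 + 75 + 3 + 6 = 148.

148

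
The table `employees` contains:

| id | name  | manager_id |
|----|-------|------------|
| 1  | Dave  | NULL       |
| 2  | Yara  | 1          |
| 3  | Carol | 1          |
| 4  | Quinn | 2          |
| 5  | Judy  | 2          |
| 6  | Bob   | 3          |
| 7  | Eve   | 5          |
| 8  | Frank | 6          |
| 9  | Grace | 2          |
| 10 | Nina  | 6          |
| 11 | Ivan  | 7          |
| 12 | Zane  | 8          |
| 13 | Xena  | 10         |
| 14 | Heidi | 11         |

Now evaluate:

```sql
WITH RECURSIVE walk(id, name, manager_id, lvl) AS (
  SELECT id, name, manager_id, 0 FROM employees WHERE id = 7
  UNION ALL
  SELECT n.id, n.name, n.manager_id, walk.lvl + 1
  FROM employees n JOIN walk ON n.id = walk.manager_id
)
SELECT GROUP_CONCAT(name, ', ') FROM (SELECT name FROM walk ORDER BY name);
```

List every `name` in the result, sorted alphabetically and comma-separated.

Dave, Eve, Judy, Yara

Base: id=7 (Eve), manager_id=5, lvl 0.
Iteration 1: join on id=5 -> Judy (id 5, manager_id=2, lvl 1).
Iteration 2: join on id=2 -> Yara (id 2, manager_id=1, lvl 2).
Iteration 3: join on id=1 -> Dave (id 1, manager_id=NULL, lvl 3).
Iteration 4: manager_id is NULL; no match; recursion stops.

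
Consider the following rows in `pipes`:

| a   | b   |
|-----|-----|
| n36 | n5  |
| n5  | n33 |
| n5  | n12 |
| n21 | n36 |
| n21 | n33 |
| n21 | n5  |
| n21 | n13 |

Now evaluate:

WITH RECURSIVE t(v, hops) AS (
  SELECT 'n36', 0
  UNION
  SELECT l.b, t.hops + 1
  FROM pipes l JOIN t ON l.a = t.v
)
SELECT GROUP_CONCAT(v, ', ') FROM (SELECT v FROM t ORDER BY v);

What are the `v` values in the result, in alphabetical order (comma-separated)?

Base: (n36, hops=0).
Iteration 1: edges from {n36} -> (n5, hops=1).
Iteration 2: edges from {n5} -> (n12, hops=2), (n33, hops=2).
Iteration 3: no outgoing edges from {n12,n33}; recursion stops.

n12, n33, n36, n5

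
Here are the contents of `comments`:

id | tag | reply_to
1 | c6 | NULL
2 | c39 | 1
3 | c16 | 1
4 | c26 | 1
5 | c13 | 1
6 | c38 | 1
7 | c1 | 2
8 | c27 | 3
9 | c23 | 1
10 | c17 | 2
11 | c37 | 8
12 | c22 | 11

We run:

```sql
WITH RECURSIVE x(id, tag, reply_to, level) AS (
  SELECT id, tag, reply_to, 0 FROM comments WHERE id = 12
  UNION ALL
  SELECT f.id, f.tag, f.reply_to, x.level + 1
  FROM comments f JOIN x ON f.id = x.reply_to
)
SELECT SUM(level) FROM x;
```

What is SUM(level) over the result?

10

Base: id=12 (c22), reply_to=11, level 0.
Iteration 1: join on id=11 -> c37 (id 11, reply_to=8, level 1).
Iteration 2: join on id=8 -> c27 (id 8, reply_to=3, level 2).
Iteration 3: join on id=3 -> c16 (id 3, reply_to=1, level 3).
Iteration 4: join on id=1 -> c6 (id 1, reply_to=NULL, level 4).
Iteration 5: reply_to is NULL; no match; recursion stops.
SUM(level) = 0 + 1 + 2 + 3 + 4 = 10.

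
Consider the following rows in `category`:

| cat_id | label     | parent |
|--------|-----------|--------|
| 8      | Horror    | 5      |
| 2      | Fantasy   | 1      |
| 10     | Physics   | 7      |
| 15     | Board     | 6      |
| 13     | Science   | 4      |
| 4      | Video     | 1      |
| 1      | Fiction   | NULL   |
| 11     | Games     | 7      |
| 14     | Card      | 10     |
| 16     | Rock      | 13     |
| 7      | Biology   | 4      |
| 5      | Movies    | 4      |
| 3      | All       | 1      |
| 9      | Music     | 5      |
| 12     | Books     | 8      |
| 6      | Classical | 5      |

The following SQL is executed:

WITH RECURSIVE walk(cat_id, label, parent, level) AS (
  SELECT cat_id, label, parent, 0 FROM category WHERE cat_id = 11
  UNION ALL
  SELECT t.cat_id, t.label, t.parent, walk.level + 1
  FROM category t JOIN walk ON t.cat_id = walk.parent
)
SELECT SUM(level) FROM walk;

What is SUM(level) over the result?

6

Base: cat_id=11 (Games), parent=7, level 0.
Iteration 1: join on cat_id=7 -> Biology (id 7, parent=4, level 1).
Iteration 2: join on cat_id=4 -> Video (id 4, parent=1, level 2).
Iteration 3: join on cat_id=1 -> Fiction (id 1, parent=NULL, level 3).
Iteration 4: parent is NULL; no match; recursion stops.
SUM(level) = 0 + 1 + 2 + 3 = 6.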